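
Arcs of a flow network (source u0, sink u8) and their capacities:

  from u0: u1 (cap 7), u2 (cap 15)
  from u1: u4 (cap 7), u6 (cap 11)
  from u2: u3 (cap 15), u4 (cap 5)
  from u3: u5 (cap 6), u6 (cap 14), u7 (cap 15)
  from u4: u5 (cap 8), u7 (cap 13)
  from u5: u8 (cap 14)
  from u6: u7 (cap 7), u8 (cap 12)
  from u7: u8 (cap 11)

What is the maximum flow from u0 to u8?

22

Augment u0→u1→u6→u8: bottleneck 7, flow now 7.
Augment u0→u2→u3→u5→u8: bottleneck 6, flow now 13.
Augment u0→u2→u3→u6→u8: bottleneck 5, flow now 18.
Augment u0→u2→u3→u7→u8: bottleneck 4, flow now 22.
No augmenting path remains; maximum flow = 22.
In the residual graph, reachable from u0: {u0}.
Min-cut edges: u0→u1 (7), u0→u2 (15); capacity 7 + 15 = 22.
This cut is saturated, so no flow can exceed 22.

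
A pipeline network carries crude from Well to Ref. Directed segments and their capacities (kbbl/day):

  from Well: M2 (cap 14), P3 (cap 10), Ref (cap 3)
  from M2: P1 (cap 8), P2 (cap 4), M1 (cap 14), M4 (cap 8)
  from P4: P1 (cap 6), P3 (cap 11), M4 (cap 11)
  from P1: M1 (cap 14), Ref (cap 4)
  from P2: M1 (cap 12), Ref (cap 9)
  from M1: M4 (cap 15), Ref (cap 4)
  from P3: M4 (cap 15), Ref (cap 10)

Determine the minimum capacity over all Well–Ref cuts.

25

Augment Well→Ref: bottleneck 3, flow now 3.
Augment Well→P3→Ref: bottleneck 10, flow now 13.
Augment Well→M2→P1→Ref: bottleneck 4, flow now 17.
Augment Well→M2→P2→Ref: bottleneck 4, flow now 21.
Augment Well→M2→M1→Ref: bottleneck 4, flow now 25.
No augmenting path remains; maximum flow = 25.
By max-flow min-cut, the minimum cut capacity equals the max flow.
In the residual graph, reachable from Well: {Well, M2, P1, M1, M4}.
Min-cut edges: Well→P3 (10), Well→Ref (3), M2→P2 (4), P1→Ref (4), M1→Ref (4); capacity 10 + 3 + 4 + 4 + 4 = 25.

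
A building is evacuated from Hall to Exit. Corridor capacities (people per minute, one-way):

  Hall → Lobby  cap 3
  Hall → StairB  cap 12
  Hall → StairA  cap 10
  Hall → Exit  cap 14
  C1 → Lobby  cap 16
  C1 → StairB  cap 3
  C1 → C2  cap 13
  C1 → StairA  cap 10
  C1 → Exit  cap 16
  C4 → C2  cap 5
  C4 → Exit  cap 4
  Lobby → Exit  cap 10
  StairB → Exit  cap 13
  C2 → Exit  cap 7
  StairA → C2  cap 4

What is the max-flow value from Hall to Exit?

33

Augment Hall→Exit: bottleneck 14, flow now 14.
Augment Hall→Lobby→Exit: bottleneck 3, flow now 17.
Augment Hall→StairB→Exit: bottleneck 12, flow now 29.
Augment Hall→StairA→C2→Exit: bottleneck 4, flow now 33.
No augmenting path remains; maximum flow = 33.
In the residual graph, reachable from Hall: {Hall, StairA}.
Min-cut edges: Hall→Lobby (3), Hall→StairB (12), Hall→Exit (14), StairA→C2 (4); capacity 3 + 12 + 14 + 4 = 33.
This cut is saturated, so no flow can exceed 33.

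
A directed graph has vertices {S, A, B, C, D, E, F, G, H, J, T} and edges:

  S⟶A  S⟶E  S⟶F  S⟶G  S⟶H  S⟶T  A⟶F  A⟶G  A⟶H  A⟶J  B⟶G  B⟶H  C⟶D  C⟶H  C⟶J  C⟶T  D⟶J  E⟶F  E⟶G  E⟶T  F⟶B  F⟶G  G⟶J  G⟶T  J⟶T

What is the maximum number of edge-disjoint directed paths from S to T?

Assign every edge capacity 1; by Menger, the answer equals the max flow.
Path S→T (+1); total 1.
Path S→E→T (+1); total 2.
Path S→G→T (+1); total 3.
Path S→A→J→T (+1); total 4.
No residual S→T path; max flow = 4.
Certifying cut of size 4: {G→T, J→T, S→E, S→T}.

4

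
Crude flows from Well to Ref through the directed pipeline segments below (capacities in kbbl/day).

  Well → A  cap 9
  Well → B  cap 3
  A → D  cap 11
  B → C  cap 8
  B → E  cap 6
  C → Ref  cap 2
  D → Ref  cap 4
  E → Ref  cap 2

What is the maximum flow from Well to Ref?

Augment Well→A→D→Ref: bottleneck 4, flow now 4.
Augment Well→B→C→Ref: bottleneck 2, flow now 6.
Augment Well→B→E→Ref: bottleneck 1, flow now 7.
No augmenting path remains; maximum flow = 7.
In the residual graph, reachable from Well: {Well, A, D}.
Min-cut edges: Well→B (3), D→Ref (4); capacity 3 + 4 = 7.
This cut is saturated, so no flow can exceed 7.

7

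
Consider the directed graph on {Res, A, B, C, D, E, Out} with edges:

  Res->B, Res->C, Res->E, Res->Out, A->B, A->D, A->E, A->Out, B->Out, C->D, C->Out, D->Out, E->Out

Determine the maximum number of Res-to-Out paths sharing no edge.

Assign every edge capacity 1; by Menger, the answer equals the max flow.
Path Res→Out (+1); total 1.
Path Res→B→Out (+1); total 2.
Path Res→C→Out (+1); total 3.
Path Res→E→Out (+1); total 4.
No residual Res→Out path; max flow = 4.
Certifying cut of size 4: {Res→B, Res→C, Res→E, Res→Out}.

4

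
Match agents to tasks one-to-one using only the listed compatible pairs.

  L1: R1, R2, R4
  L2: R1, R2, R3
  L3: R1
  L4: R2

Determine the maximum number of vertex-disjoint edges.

Unit-capacity flow: source→left, listed edges, right→sink; max matching = max flow.
Augmenting path L1→R1 (+1); matched 1.
Augmenting path L2→R2 (+1); matched 2.
Augmenting path L3→R1→L1→R4 (+1); matched 3.
Augmenting path L4→R2→L2→R3 (+1); matched 4.
No augmenting path remains; maximum matching = 4.
König certificate: {L1, L2, L3, L4} is a vertex cover of size 4 (every listed pair touches it), so no matching can be larger.

4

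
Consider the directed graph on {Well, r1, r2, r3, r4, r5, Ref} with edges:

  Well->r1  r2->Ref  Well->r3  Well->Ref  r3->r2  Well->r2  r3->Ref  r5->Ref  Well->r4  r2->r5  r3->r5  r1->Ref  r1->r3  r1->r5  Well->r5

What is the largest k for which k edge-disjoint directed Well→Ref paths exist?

Assign every edge capacity 1; by Menger, the answer equals the max flow.
Path Well→Ref (+1); total 1.
Path Well→r1→Ref (+1); total 2.
Path Well→r2→Ref (+1); total 3.
Path Well→r3→Ref (+1); total 4.
Path Well→r5→Ref (+1); total 5.
No residual Well→Ref path; max flow = 5.
Certifying cut of size 5: {Well→Ref, Well→r1, Well→r2, Well→r3, Well→r5}.

5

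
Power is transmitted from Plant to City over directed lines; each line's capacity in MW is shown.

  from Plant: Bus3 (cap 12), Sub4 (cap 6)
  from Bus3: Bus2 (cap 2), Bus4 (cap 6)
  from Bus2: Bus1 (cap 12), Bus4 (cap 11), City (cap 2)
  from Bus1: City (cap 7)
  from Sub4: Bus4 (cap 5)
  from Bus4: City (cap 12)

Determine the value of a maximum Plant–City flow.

13

Augment Plant→Bus3→Bus2→City: bottleneck 2, flow now 2.
Augment Plant→Bus3→Bus4→City: bottleneck 6, flow now 8.
Augment Plant→Sub4→Bus4→City: bottleneck 5, flow now 13.
No augmenting path remains; maximum flow = 13.
In the residual graph, reachable from Plant: {Plant, Bus3, Sub4}.
Min-cut edges: Bus3→Bus2 (2), Bus3→Bus4 (6), Sub4→Bus4 (5); capacity 2 + 6 + 5 = 13.
This cut is saturated, so no flow can exceed 13.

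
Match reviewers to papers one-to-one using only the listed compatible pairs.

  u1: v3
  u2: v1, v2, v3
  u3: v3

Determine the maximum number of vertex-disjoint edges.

Unit-capacity flow: source→left, listed edges, right→sink; max matching = max flow.
Augmenting path u1→v3 (+1); matched 1.
Augmenting path u2→v1 (+1); matched 2.
No augmenting path remains; maximum matching = 2.
König certificate: {u2, v3} is a vertex cover of size 2 (every listed pair touches it), so no matching can be larger.

2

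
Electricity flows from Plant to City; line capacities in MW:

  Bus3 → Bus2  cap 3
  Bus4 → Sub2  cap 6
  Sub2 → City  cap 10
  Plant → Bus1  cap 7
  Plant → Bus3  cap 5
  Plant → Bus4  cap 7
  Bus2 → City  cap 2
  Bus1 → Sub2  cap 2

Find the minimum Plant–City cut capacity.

Augment Plant→Bus1→Sub2→City: bottleneck 2, flow now 2.
Augment Plant→Bus4→Sub2→City: bottleneck 6, flow now 8.
Augment Plant→Bus3→Bus2→City: bottleneck 2, flow now 10.
No augmenting path remains; maximum flow = 10.
By max-flow min-cut, the minimum cut capacity equals the max flow.
In the residual graph, reachable from Plant: {Plant, Bus1, Bus4, Bus3, Bus2}.
Min-cut edges: Bus1→Sub2 (2), Bus4→Sub2 (6), Bus2→City (2); capacity 2 + 6 + 2 = 10.

10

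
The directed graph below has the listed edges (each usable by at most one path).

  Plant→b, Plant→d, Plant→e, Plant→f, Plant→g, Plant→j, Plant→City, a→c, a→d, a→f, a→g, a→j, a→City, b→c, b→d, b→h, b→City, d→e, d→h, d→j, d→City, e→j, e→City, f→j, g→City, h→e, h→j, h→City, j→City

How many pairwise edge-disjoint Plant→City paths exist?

6

Assign every edge capacity 1; by Menger, the answer equals the max flow.
Path Plant→City (+1); total 1.
Path Plant→b→City (+1); total 2.
Path Plant→d→City (+1); total 3.
Path Plant→e→City (+1); total 4.
Path Plant→g→City (+1); total 5.
Path Plant→j→City (+1); total 6.
No residual Plant→City path; max flow = 6.
Certifying cut of size 6: {Plant→City, Plant→b, Plant→d, Plant→e, Plant→g, j→City}.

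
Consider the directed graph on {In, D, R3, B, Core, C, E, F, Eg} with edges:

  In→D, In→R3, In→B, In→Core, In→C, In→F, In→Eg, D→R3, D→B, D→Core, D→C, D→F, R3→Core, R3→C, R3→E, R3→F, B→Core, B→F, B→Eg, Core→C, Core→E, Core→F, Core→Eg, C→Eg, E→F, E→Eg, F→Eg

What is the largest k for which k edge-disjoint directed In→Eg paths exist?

6

Assign every edge capacity 1; by Menger, the answer equals the max flow.
Path In→Eg (+1); total 1.
Path In→B→Eg (+1); total 2.
Path In→Core→Eg (+1); total 3.
Path In→C→Eg (+1); total 4.
Path In→F→Eg (+1); total 5.
Path In→R3→E→Eg (+1); total 6.
No residual In→Eg path; max flow = 6.
Certifying cut of size 6: {B→Eg, C→Eg, Core→Eg, E→Eg, F→Eg, In→Eg}.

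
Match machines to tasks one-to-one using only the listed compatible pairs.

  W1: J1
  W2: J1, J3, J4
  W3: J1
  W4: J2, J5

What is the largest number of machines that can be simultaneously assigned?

3

Unit-capacity flow: source→left, listed edges, right→sink; max matching = max flow.
Augmenting path W1→J1 (+1); matched 1.
Augmenting path W2→J3 (+1); matched 2.
Augmenting path W4→J2 (+1); matched 3.
No augmenting path remains; maximum matching = 3.
König certificate: {W2, W4, J1} is a vertex cover of size 3 (every listed pair touches it), so no matching can be larger.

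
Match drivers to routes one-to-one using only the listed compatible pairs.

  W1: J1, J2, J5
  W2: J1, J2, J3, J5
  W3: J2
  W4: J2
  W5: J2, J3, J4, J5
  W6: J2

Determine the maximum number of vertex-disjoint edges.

4

Unit-capacity flow: source→left, listed edges, right→sink; max matching = max flow.
Augmenting path W1→J1 (+1); matched 1.
Augmenting path W2→J2 (+1); matched 2.
Augmenting path W5→J3 (+1); matched 3.
Augmenting path W3→J2→W2→J5 (+1); matched 4.
No augmenting path remains; maximum matching = 4.
König certificate: {W1, W2, W5, J2} is a vertex cover of size 4 (every listed pair touches it), so no matching can be larger.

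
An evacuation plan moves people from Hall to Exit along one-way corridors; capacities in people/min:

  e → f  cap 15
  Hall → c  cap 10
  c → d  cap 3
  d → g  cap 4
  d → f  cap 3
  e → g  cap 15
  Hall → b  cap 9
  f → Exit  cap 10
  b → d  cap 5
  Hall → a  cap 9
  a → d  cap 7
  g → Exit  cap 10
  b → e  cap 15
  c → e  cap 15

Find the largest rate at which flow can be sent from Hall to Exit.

20

Augment Hall→a→d→f→Exit: bottleneck 3, flow now 3.
Augment Hall→a→d→g→Exit: bottleneck 4, flow now 7.
Augment Hall→b→e→f→Exit: bottleneck 7, flow now 14.
Augment Hall→b→e→g→Exit: bottleneck 2, flow now 16.
Augment Hall→c→e→g→Exit: bottleneck 4, flow now 20.
No augmenting path remains; maximum flow = 20.
In the residual graph, reachable from Hall: {Hall, a, b, c, d, e, f, g}.
Min-cut edges: f→Exit (10), g→Exit (10); capacity 10 + 10 = 20.
This cut is saturated, so no flow can exceed 20.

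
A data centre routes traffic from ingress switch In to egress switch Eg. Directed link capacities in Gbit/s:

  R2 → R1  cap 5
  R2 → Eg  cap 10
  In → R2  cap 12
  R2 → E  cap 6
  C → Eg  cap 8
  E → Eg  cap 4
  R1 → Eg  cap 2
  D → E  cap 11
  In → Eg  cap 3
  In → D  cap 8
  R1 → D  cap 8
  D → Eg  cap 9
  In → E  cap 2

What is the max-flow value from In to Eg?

Augment In→Eg: bottleneck 3, flow now 3.
Augment In→R2→Eg: bottleneck 10, flow now 13.
Augment In→D→Eg: bottleneck 8, flow now 21.
Augment In→E→Eg: bottleneck 2, flow now 23.
Augment In→R2→R1→Eg: bottleneck 2, flow now 25.
No augmenting path remains; maximum flow = 25.
In the residual graph, reachable from In: {In}.
Min-cut edges: In→R2 (12), In→D (8), In→E (2), In→Eg (3); capacity 12 + 8 + 2 + 3 = 25.
This cut is saturated, so no flow can exceed 25.

25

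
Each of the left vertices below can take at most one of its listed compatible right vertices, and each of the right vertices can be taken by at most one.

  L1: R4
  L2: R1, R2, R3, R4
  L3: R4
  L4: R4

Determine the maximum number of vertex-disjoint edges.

Unit-capacity flow: source→left, listed edges, right→sink; max matching = max flow.
Augmenting path L1→R4 (+1); matched 1.
Augmenting path L2→R1 (+1); matched 2.
No augmenting path remains; maximum matching = 2.
König certificate: {L2, R4} is a vertex cover of size 2 (every listed pair touches it), so no matching can be larger.

2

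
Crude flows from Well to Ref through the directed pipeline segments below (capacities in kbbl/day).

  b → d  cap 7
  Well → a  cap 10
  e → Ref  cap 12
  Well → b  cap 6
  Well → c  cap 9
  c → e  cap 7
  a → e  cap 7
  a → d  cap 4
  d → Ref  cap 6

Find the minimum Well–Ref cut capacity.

Augment Well→a→d→Ref: bottleneck 4, flow now 4.
Augment Well→a→e→Ref: bottleneck 6, flow now 10.
Augment Well→b→d→Ref: bottleneck 2, flow now 12.
Augment Well→c→e→Ref: bottleneck 6, flow now 18.
No augmenting path remains; maximum flow = 18.
By max-flow min-cut, the minimum cut capacity equals the max flow.
In the residual graph, reachable from Well: {Well, a, b, c, d, e}.
Min-cut edges: d→Ref (6), e→Ref (12); capacity 6 + 12 = 18.

18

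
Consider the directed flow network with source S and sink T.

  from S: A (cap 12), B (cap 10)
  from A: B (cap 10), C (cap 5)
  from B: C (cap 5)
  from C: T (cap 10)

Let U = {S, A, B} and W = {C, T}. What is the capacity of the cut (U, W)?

10

Edges leaving {S, A, B}: A→C (5), B→C (5).
Cut capacity = 5 + 5 = 10.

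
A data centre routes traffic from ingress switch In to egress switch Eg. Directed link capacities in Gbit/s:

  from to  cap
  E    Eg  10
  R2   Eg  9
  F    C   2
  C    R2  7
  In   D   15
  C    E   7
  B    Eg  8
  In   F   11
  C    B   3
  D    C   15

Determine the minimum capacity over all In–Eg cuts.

Augment In→F→C→R2→Eg: bottleneck 2, flow now 2.
Augment In→D→C→R2→Eg: bottleneck 5, flow now 7.
Augment In→D→C→E→Eg: bottleneck 7, flow now 14.
Augment In→D→C→B→Eg: bottleneck 3, flow now 17.
No augmenting path remains; maximum flow = 17.
By max-flow min-cut, the minimum cut capacity equals the max flow.
In the residual graph, reachable from In: {In, F}.
Min-cut edges: In→D (15), F→C (2); capacity 15 + 2 = 17.

17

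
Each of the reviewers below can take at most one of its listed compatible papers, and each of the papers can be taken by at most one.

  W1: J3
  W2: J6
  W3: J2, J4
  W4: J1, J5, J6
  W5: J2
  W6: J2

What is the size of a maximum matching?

Unit-capacity flow: source→left, listed edges, right→sink; max matching = max flow.
Augmenting path W1→J3 (+1); matched 1.
Augmenting path W2→J6 (+1); matched 2.
Augmenting path W3→J2 (+1); matched 3.
Augmenting path W4→J1 (+1); matched 4.
Augmenting path W5→J2→W3→J4 (+1); matched 5.
No augmenting path remains; maximum matching = 5.
König certificate: {W1, W2, W3, W4, J2} is a vertex cover of size 5 (every listed pair touches it), so no matching can be larger.

5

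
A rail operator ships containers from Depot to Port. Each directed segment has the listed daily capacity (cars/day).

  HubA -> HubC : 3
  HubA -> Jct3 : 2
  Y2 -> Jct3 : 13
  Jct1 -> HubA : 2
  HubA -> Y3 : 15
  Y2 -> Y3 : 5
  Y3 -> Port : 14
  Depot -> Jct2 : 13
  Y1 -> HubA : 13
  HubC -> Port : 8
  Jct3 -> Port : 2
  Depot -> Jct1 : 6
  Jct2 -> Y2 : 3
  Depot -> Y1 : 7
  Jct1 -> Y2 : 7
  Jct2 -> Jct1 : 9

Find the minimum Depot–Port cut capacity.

Augment Depot→Jct1→HubA→Jct3→Port: bottleneck 2, flow now 2.
Augment Depot→Jct1→Y2→Y3→Port: bottleneck 4, flow now 6.
Augment Depot→Y1→HubA→HubC→Port: bottleneck 3, flow now 9.
Augment Depot→Y1→HubA→Y3→Port: bottleneck 4, flow now 13.
Augment Depot→Jct2→Y2→Y3→Port: bottleneck 1, flow now 14.
Augment Depot→Jct2→Y2→Jct3→HubA→Y3→Port: bottleneck 2, flow now 16. (uses reverse residual edge)
No augmenting path remains; maximum flow = 16.
By max-flow min-cut, the minimum cut capacity equals the max flow.
In the residual graph, reachable from Depot: {Depot, Jct1, Jct2, Y2, Jct3}.
Min-cut edges: Depot→Y1 (7), Jct1→HubA (2), Y2→Y3 (5), Jct3→Port (2); capacity 7 + 2 + 5 + 2 = 16.

16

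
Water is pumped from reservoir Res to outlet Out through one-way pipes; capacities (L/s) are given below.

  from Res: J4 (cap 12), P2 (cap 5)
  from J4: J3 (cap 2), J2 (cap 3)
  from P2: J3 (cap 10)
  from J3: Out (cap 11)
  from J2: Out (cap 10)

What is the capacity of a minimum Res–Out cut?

Augment Res→J4→J3→Out: bottleneck 2, flow now 2.
Augment Res→J4→J2→Out: bottleneck 3, flow now 5.
Augment Res→P2→J3→Out: bottleneck 5, flow now 10.
No augmenting path remains; maximum flow = 10.
By max-flow min-cut, the minimum cut capacity equals the max flow.
In the residual graph, reachable from Res: {Res, J4}.
Min-cut edges: Res→P2 (5), J4→J3 (2), J4→J2 (3); capacity 5 + 2 + 3 = 10.

10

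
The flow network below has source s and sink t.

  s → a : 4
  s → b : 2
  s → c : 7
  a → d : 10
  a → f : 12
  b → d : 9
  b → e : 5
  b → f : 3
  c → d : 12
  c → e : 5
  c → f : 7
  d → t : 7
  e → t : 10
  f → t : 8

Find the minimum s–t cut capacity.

13

Augment s→a→d→t: bottleneck 4, flow now 4.
Augment s→b→d→t: bottleneck 2, flow now 6.
Augment s→c→d→t: bottleneck 1, flow now 7.
Augment s→c→e→t: bottleneck 5, flow now 12.
Augment s→c→f→t: bottleneck 1, flow now 13.
No augmenting path remains; maximum flow = 13.
By max-flow min-cut, the minimum cut capacity equals the max flow.
In the residual graph, reachable from s: {s}.
Min-cut edges: s→a (4), s→b (2), s→c (7); capacity 4 + 2 + 7 = 13.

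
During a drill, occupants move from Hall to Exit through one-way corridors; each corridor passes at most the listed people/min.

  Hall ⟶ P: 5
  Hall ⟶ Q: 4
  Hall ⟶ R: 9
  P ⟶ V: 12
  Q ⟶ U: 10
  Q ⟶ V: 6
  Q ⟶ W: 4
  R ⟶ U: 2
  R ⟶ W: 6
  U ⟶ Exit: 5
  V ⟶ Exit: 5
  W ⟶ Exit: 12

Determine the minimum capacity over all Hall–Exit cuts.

17

Augment Hall→P→V→Exit: bottleneck 5, flow now 5.
Augment Hall→Q→U→Exit: bottleneck 4, flow now 9.
Augment Hall→R→U→Exit: bottleneck 1, flow now 10.
Augment Hall→R→W→Exit: bottleneck 6, flow now 16.
Augment Hall→R→U→Q→W→Exit: bottleneck 1, flow now 17. (uses reverse residual edge)
No augmenting path remains; maximum flow = 17.
By max-flow min-cut, the minimum cut capacity equals the max flow.
In the residual graph, reachable from Hall: {Hall, R}.
Min-cut edges: Hall→P (5), Hall→Q (4), R→U (2), R→W (6); capacity 5 + 4 + 2 + 6 = 17.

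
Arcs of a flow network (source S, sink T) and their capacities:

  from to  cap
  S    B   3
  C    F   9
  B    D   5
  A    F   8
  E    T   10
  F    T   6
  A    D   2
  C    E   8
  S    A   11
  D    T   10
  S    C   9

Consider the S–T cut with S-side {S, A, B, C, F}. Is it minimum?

No — its capacity is 21, but the minimum cut has capacity 19.

Given cut capacity: 2 + 5 + 8 + 6 = 21.
Augment S→A→D→T: bottleneck 2, flow now 2.
Augment S→A→F→T: bottleneck 6, flow now 8.
Augment S→B→D→T: bottleneck 3, flow now 11.
Augment S→C→E→T: bottleneck 8, flow now 19.
No augmenting path remains; maximum flow = 19.
In the residual graph, reachable from S: {S, A, C, F}.
Min-cut edges: S→B (3), A→D (2), C→E (8), F→T (6); capacity 3 + 2 + 8 + 6 = 19.
Cut capacity 21 exceeds the max flow 19, so it is not minimum.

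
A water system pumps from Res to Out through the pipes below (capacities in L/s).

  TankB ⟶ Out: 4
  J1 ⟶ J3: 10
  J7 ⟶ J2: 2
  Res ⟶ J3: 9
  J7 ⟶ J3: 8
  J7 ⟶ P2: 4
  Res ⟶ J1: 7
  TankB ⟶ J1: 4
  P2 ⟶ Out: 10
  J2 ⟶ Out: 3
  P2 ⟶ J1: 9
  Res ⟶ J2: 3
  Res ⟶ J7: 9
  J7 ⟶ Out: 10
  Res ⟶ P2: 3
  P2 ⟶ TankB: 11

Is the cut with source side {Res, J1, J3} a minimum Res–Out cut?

Yes — it is a minimum cut (capacity 15).

Given cut capacity: 9 + 3 + 3 = 15.
Augment Res→J7→Out: bottleneck 9, flow now 9.
Augment Res→P2→Out: bottleneck 3, flow now 12.
Augment Res→J2→Out: bottleneck 3, flow now 15.
No augmenting path remains; maximum flow = 15.
Cut capacity 15 equals the max flow, so it is a minimum cut.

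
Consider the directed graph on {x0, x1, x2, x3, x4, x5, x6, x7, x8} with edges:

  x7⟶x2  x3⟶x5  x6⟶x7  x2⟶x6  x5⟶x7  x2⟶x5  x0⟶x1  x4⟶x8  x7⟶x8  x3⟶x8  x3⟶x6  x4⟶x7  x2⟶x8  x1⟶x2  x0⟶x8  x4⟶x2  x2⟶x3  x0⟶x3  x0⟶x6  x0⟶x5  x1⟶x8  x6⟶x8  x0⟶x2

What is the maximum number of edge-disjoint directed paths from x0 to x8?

Assign every edge capacity 1; by Menger, the answer equals the max flow.
Path x0→x8 (+1); total 1.
Path x0→x1→x8 (+1); total 2.
Path x0→x2→x8 (+1); total 3.
Path x0→x3→x8 (+1); total 4.
Path x0→x6→x8 (+1); total 5.
Path x0→x5→x7→x8 (+1); total 6.
No residual x0→x8 path; max flow = 6.
Certifying cut of size 6: {x0→x1, x0→x2, x0→x3, x0→x5, x0→x6, x0→x8}.

6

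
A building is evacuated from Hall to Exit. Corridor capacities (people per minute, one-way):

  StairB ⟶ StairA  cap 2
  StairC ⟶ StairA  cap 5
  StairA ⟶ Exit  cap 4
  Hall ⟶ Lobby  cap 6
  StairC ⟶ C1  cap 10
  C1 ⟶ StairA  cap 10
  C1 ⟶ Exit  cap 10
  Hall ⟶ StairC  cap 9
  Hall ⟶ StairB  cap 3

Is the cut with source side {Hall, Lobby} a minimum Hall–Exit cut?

Given cut capacity: 3 + 9 = 12.
Augment Hall→StairB→StairA→Exit: bottleneck 2, flow now 2.
Augment Hall→StairC→C1→Exit: bottleneck 9, flow now 11.
No augmenting path remains; maximum flow = 11.
In the residual graph, reachable from Hall: {Hall, StairB, Lobby}.
Min-cut edges: Hall→StairC (9), StairB→StairA (2); capacity 9 + 2 = 11.
Cut capacity 12 exceeds the max flow 11, so it is not minimum.

No — its capacity is 12, but the minimum cut has capacity 11.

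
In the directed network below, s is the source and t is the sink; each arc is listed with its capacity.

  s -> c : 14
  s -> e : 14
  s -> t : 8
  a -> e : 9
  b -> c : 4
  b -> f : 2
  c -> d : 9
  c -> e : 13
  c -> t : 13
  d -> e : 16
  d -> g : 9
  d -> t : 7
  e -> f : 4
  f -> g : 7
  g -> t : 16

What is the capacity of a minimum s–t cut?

26

Augment s→t: bottleneck 8, flow now 8.
Augment s→c→t: bottleneck 13, flow now 21.
Augment s→c→d→t: bottleneck 1, flow now 22.
Augment s→e→f→g→t: bottleneck 4, flow now 26.
No augmenting path remains; maximum flow = 26.
By max-flow min-cut, the minimum cut capacity equals the max flow.
In the residual graph, reachable from s: {s, e}.
Min-cut edges: s→c (14), s→t (8), e→f (4); capacity 14 + 8 + 4 = 26.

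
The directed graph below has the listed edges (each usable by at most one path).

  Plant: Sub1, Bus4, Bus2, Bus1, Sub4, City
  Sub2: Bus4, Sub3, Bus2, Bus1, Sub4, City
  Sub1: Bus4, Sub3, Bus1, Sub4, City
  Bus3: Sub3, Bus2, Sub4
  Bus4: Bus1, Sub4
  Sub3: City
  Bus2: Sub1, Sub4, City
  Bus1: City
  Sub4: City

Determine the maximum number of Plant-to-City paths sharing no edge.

5

Assign every edge capacity 1; by Menger, the answer equals the max flow.
Path Plant→City (+1); total 1.
Path Plant→Sub1→City (+1); total 2.
Path Plant→Bus2→City (+1); total 3.
Path Plant→Bus1→City (+1); total 4.
Path Plant→Sub4→City (+1); total 5.
No residual Plant→City path; max flow = 5.
Certifying cut of size 5: {Bus1→City, Plant→Bus2, Plant→City, Plant→Sub1, Sub4→City}.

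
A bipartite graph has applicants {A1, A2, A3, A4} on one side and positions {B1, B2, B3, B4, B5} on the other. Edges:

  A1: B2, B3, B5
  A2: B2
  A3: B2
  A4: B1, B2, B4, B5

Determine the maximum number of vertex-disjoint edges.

Unit-capacity flow: source→left, listed edges, right→sink; max matching = max flow.
Augmenting path A1→B2 (+1); matched 1.
Augmenting path A4→B1 (+1); matched 2.
Augmenting path A2→B2→A1→B3 (+1); matched 3.
No augmenting path remains; maximum matching = 3.
König certificate: {A1, A4, B2} is a vertex cover of size 3 (every listed pair touches it), so no matching can be larger.

3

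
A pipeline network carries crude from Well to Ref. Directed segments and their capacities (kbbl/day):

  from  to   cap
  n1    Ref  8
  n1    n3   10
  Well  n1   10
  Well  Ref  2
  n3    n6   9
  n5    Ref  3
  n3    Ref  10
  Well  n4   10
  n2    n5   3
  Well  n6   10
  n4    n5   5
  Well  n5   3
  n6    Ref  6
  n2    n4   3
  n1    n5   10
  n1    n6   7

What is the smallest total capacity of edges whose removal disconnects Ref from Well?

Augment Well→Ref: bottleneck 2, flow now 2.
Augment Well→n1→Ref: bottleneck 8, flow now 10.
Augment Well→n5→Ref: bottleneck 3, flow now 13.
Augment Well→n6→Ref: bottleneck 6, flow now 19.
Augment Well→n1→n3→Ref: bottleneck 2, flow now 21.
No augmenting path remains; maximum flow = 21.
By max-flow min-cut, the minimum cut capacity equals the max flow.
In the residual graph, reachable from Well: {Well, n4, n5, n6}.
Min-cut edges: Well→n1 (10), Well→Ref (2), n5→Ref (3), n6→Ref (6); capacity 10 + 2 + 3 + 6 = 21.

21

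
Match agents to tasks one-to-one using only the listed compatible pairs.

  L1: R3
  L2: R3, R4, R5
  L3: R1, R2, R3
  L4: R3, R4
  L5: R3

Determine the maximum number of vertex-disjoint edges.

4

Unit-capacity flow: source→left, listed edges, right→sink; max matching = max flow.
Augmenting path L1→R3 (+1); matched 1.
Augmenting path L2→R4 (+1); matched 2.
Augmenting path L3→R1 (+1); matched 3.
Augmenting path L4→R4→L2→R5 (+1); matched 4.
No augmenting path remains; maximum matching = 4.
König certificate: {L2, L3, L4, R3} is a vertex cover of size 4 (every listed pair touches it), so no matching can be larger.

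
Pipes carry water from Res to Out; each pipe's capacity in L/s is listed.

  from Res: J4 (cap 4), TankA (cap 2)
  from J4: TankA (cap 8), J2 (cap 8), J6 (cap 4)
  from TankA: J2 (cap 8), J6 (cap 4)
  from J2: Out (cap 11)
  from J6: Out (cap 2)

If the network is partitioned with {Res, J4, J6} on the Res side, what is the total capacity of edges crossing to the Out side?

Edges leaving {Res, J4, J6}: Res→TankA (2), J4→TankA (8), J4→J2 (8), J6→Out (2).
Cut capacity = 2 + 8 + 8 + 2 = 20.

20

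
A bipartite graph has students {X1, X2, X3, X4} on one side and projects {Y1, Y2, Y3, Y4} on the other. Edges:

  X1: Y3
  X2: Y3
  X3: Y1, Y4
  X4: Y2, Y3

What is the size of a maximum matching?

Unit-capacity flow: source→left, listed edges, right→sink; max matching = max flow.
Augmenting path X1→Y3 (+1); matched 1.
Augmenting path X3→Y1 (+1); matched 2.
Augmenting path X4→Y2 (+1); matched 3.
No augmenting path remains; maximum matching = 3.
König certificate: {X3, X4, Y3} is a vertex cover of size 3 (every listed pair touches it), so no matching can be larger.

3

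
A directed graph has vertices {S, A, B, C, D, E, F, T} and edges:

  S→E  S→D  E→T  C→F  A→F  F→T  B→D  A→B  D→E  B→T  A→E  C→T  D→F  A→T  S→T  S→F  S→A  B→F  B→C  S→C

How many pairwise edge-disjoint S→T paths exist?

5

Assign every edge capacity 1; by Menger, the answer equals the max flow.
Path S→T (+1); total 1.
Path S→A→T (+1); total 2.
Path S→C→T (+1); total 3.
Path S→E→T (+1); total 4.
Path S→F→T (+1); total 5.
No residual S→T path; max flow = 5.
Certifying cut of size 5: {E→T, F→T, S→A, S→C, S→T}.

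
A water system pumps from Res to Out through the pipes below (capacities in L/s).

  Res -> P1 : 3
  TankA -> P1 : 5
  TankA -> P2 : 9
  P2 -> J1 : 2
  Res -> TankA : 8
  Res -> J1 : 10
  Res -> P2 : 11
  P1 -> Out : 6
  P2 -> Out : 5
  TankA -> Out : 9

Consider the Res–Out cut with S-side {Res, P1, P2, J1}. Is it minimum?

No — its capacity is 19, but the minimum cut has capacity 16.

Given cut capacity: 8 + 6 + 5 = 19.
Augment Res→TankA→Out: bottleneck 8, flow now 8.
Augment Res→P1→Out: bottleneck 3, flow now 11.
Augment Res→P2→Out: bottleneck 5, flow now 16.
No augmenting path remains; maximum flow = 16.
In the residual graph, reachable from Res: {Res, P2, J1}.
Min-cut edges: Res→TankA (8), Res→P1 (3), P2→Out (5); capacity 8 + 3 + 5 = 16.
Cut capacity 19 exceeds the max flow 16, so it is not minimum.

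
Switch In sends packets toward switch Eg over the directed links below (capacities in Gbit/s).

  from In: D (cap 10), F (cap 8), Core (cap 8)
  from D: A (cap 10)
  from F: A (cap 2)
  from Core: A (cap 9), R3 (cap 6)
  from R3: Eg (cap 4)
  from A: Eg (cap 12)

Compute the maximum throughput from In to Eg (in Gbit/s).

Augment In→D→A→Eg: bottleneck 10, flow now 10.
Augment In→F→A→Eg: bottleneck 2, flow now 12.
Augment In→Core→R3→Eg: bottleneck 4, flow now 16.
No augmenting path remains; maximum flow = 16.
In the residual graph, reachable from In: {In, D, F, Core, R3, A}.
Min-cut edges: R3→Eg (4), A→Eg (12); capacity 4 + 12 = 16.
This cut is saturated, so no flow can exceed 16.

16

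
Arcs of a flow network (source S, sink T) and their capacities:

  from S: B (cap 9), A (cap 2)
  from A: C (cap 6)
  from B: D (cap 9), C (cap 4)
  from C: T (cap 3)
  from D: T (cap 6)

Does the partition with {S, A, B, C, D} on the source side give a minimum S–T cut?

Given cut capacity: 3 + 6 = 9.
Augment S→A→C→T: bottleneck 2, flow now 2.
Augment S→B→C→T: bottleneck 1, flow now 3.
Augment S→B→D→T: bottleneck 6, flow now 9.
No augmenting path remains; maximum flow = 9.
Cut capacity 9 equals the max flow, so it is a minimum cut.

Yes — it is a minimum cut (capacity 9).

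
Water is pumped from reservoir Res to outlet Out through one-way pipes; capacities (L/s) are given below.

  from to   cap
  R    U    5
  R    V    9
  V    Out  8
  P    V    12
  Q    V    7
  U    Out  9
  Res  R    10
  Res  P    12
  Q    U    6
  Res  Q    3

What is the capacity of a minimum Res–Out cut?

Augment Res→P→V→Out: bottleneck 8, flow now 8.
Augment Res→Q→U→Out: bottleneck 3, flow now 11.
Augment Res→R→U→Out: bottleneck 5, flow now 16.
No augmenting path remains; maximum flow = 16.
By max-flow min-cut, the minimum cut capacity equals the max flow.
In the residual graph, reachable from Res: {Res, P, R, V}.
Min-cut edges: Res→Q (3), R→U (5), V→Out (8); capacity 3 + 5 + 8 = 16.

16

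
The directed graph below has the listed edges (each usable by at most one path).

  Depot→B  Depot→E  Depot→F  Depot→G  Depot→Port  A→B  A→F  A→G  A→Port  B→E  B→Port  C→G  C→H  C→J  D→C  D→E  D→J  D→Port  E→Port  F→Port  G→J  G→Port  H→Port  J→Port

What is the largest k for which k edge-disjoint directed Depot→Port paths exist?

5

Assign every edge capacity 1; by Menger, the answer equals the max flow.
Path Depot→Port (+1); total 1.
Path Depot→B→Port (+1); total 2.
Path Depot→E→Port (+1); total 3.
Path Depot→F→Port (+1); total 4.
Path Depot→G→Port (+1); total 5.
No residual Depot→Port path; max flow = 5.
Certifying cut of size 5: {Depot→B, Depot→E, Depot→F, Depot→G, Depot→Port}.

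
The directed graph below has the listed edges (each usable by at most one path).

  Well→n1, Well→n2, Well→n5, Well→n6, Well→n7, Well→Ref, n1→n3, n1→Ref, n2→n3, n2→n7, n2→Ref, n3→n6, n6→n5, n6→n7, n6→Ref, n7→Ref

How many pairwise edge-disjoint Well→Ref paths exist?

Assign every edge capacity 1; by Menger, the answer equals the max flow.
Path Well→Ref (+1); total 1.
Path Well→n1→Ref (+1); total 2.
Path Well→n2→Ref (+1); total 3.
Path Well→n6→Ref (+1); total 4.
Path Well→n7→Ref (+1); total 5.
No residual Well→Ref path; max flow = 5.
Certifying cut of size 5: {Well→Ref, Well→n1, Well→n2, Well→n6, Well→n7}.

5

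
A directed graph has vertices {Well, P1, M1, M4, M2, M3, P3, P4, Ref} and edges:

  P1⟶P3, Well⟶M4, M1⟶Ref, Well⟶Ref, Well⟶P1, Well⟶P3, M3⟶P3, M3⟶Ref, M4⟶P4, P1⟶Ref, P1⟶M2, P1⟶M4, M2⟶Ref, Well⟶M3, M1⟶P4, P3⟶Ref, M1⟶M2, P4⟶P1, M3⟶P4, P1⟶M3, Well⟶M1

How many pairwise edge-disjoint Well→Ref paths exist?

Assign every edge capacity 1; by Menger, the answer equals the max flow.
Path Well→Ref (+1); total 1.
Path Well→P1→Ref (+1); total 2.
Path Well→M1→Ref (+1); total 3.
Path Well→M3→Ref (+1); total 4.
Path Well→P3→Ref (+1); total 5.
Path Well→M4→P4→P1→M2→Ref (+1); total 6.
No residual Well→Ref path; max flow = 6.
Certifying cut of size 6: {Well→M1, Well→M3, Well→M4, Well→P1, Well→P3, Well→Ref}.

6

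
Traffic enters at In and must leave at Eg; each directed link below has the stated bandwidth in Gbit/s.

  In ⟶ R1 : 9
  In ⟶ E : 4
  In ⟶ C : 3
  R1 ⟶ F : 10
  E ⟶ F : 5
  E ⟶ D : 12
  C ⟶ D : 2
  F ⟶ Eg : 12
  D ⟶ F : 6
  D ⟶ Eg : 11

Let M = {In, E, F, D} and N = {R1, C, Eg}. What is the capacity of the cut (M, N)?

35

Edges leaving {In, E, F, D}: In→R1 (9), In→C (3), F→Eg (12), D→Eg (11).
Cut capacity = 9 + 3 + 12 + 11 = 35.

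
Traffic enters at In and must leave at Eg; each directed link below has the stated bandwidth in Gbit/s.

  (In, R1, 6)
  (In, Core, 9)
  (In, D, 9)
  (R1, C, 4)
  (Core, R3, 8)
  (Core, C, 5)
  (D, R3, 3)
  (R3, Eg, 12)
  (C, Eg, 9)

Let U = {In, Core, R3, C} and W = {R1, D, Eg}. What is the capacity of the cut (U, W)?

Edges leaving {In, Core, R3, C}: In→R1 (6), In→D (9), R3→Eg (12), C→Eg (9).
Cut capacity = 6 + 9 + 12 + 9 = 36.

36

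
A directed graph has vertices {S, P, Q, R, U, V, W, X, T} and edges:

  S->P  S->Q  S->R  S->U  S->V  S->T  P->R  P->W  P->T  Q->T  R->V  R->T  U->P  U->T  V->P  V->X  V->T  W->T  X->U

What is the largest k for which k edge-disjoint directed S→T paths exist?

Assign every edge capacity 1; by Menger, the answer equals the max flow.
Path S→T (+1); total 1.
Path S→P→T (+1); total 2.
Path S→Q→T (+1); total 3.
Path S→R→T (+1); total 4.
Path S→U→T (+1); total 5.
Path S→V→T (+1); total 6.
No residual S→T path; max flow = 6.
Certifying cut of size 6: {S→P, S→Q, S→R, S→T, S→U, S→V}.

6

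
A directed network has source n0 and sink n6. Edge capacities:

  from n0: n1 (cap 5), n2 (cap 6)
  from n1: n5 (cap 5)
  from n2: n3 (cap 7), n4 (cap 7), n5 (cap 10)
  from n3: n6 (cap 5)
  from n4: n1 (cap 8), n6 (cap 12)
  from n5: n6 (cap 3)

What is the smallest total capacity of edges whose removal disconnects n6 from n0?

9

Augment n0→n1→n5→n6: bottleneck 3, flow now 3.
Augment n0→n2→n3→n6: bottleneck 5, flow now 8.
Augment n0→n2→n4→n6: bottleneck 1, flow now 9.
No augmenting path remains; maximum flow = 9.
By max-flow min-cut, the minimum cut capacity equals the max flow.
In the residual graph, reachable from n0: {n0, n1, n5}.
Min-cut edges: n0→n2 (6), n5→n6 (3); capacity 6 + 3 = 9.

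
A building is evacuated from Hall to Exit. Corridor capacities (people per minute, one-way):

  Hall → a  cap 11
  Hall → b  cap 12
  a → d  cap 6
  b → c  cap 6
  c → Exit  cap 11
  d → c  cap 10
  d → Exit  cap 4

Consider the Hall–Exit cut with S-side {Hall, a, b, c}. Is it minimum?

Given cut capacity: 6 + 11 = 17.
Augment Hall→a→d→Exit: bottleneck 4, flow now 4.
Augment Hall→b→c→Exit: bottleneck 6, flow now 10.
Augment Hall→a→d→c→Exit: bottleneck 2, flow now 12.
No augmenting path remains; maximum flow = 12.
In the residual graph, reachable from Hall: {Hall, a, b}.
Min-cut edges: a→d (6), b→c (6); capacity 6 + 6 = 12.
Cut capacity 17 exceeds the max flow 12, so it is not minimum.

No — its capacity is 17, but the minimum cut has capacity 12.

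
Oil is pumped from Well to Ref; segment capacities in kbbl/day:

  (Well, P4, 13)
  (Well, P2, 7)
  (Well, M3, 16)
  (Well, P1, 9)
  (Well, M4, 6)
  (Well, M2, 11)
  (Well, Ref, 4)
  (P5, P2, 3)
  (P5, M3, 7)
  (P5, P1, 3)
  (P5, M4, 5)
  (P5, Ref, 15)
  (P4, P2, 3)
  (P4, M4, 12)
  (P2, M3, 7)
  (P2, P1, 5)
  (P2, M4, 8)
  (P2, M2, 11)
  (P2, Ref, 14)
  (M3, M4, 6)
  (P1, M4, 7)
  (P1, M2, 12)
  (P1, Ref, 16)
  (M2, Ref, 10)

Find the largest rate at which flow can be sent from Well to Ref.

Augment Well→Ref: bottleneck 4, flow now 4.
Augment Well→P2→Ref: bottleneck 7, flow now 11.
Augment Well→P1→Ref: bottleneck 9, flow now 20.
Augment Well→M2→Ref: bottleneck 10, flow now 30.
Augment Well→P4→P2→Ref: bottleneck 3, flow now 33.
No augmenting path remains; maximum flow = 33.
In the residual graph, reachable from Well: {Well, P4, M3, M4, M2}.
Min-cut edges: Well→P2 (7), Well→P1 (9), Well→Ref (4), P4→P2 (3), M2→Ref (10); capacity 7 + 9 + 4 + 3 + 10 = 33.
This cut is saturated, so no flow can exceed 33.

33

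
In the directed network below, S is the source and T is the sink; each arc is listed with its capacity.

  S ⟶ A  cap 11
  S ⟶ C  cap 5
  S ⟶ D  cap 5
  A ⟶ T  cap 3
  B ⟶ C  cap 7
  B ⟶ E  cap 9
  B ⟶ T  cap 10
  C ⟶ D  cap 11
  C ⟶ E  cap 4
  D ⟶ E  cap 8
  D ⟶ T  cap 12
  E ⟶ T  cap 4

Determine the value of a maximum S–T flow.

Augment S→A→T: bottleneck 3, flow now 3.
Augment S→D→T: bottleneck 5, flow now 8.
Augment S→C→D→T: bottleneck 5, flow now 13.
No augmenting path remains; maximum flow = 13.
In the residual graph, reachable from S: {S, A}.
Min-cut edges: S→C (5), S→D (5), A→T (3); capacity 5 + 5 + 3 = 13.
This cut is saturated, so no flow can exceed 13.

13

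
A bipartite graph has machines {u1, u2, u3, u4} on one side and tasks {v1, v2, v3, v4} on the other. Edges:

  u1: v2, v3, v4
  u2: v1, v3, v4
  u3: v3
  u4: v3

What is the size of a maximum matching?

3

Unit-capacity flow: source→left, listed edges, right→sink; max matching = max flow.
Augmenting path u1→v2 (+1); matched 1.
Augmenting path u2→v1 (+1); matched 2.
Augmenting path u3→v3 (+1); matched 3.
No augmenting path remains; maximum matching = 3.
König certificate: {u1, u2, v3} is a vertex cover of size 3 (every listed pair touches it), so no matching can be larger.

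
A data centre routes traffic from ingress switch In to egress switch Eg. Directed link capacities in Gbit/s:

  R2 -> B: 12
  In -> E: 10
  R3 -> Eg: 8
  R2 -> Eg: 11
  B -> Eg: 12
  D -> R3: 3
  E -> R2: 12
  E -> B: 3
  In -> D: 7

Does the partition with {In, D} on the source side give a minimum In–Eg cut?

Given cut capacity: 10 + 3 = 13.
Augment In→E→R2→Eg: bottleneck 10, flow now 10.
Augment In→D→R3→Eg: bottleneck 3, flow now 13.
No augmenting path remains; maximum flow = 13.
Cut capacity 13 equals the max flow, so it is a minimum cut.

Yes — it is a minimum cut (capacity 13).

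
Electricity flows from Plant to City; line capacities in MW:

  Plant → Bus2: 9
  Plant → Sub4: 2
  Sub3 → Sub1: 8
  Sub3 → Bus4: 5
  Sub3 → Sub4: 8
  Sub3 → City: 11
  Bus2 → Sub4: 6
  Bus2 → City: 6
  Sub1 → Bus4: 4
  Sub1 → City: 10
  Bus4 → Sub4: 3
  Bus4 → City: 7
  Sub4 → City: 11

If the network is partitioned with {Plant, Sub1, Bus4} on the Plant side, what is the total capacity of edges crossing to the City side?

Edges leaving {Plant, Sub1, Bus4}: Plant→Bus2 (9), Plant→Sub4 (2), Sub1→City (10), Bus4→Sub4 (3), Bus4→City (7).
Cut capacity = 9 + 2 + 10 + 3 + 7 = 31.

31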